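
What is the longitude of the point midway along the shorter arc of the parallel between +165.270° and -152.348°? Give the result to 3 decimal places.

-173.539°

Signed shortest Δλ from +165.270° to -152.348° is +42.382°.
Midpoint longitude = +165.270° + (+42.382°)/2 = +165.270° + 21.191° = +186.461°.
Normalise into (−180°, 180°]: -173.539°.
(The naïve average (+165.270 + -152.348)/2 = 6.461° is on the wrong side of the globe.)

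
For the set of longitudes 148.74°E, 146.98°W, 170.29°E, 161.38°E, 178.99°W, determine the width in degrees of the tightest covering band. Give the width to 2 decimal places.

64.28°

Sort the longitudes: -178.99°, -146.98°, +148.74°, +161.38°, +170.29°.
Eastward gaps between consecutive values (wrapping around): 32.01°, 295.72°, 12.64°, 8.91°, 10.72°.
Largest gap = 295.72° ⇒ minimal covering band is its complement: 360° − 295.72° = 64.28°.
Band runs from +148.74° eastward to -146.98°, crossing the antimeridian.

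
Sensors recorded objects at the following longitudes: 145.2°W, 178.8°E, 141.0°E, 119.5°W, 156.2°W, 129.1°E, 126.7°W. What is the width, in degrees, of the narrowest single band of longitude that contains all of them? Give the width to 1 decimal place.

Sort the longitudes: -156.2°, -145.2°, -126.7°, -119.5°, +129.1°, +141.0°, +178.8°.
Eastward gaps between consecutive values (wrapping around): 11.0°, 18.5°, 7.2°, 248.6°, 11.9°, 37.8°, 25.0°.
Largest gap = 248.6° ⇒ minimal covering band is its complement: 360° − 248.6° = 111.4°.
Band runs from +129.1° eastward to -119.5°, crossing the antimeridian.

111.4°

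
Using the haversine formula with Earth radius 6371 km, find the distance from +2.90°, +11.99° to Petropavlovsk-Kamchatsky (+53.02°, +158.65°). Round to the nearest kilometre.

13063 km

Δλ = 158.65 − 11.99 = 146.66°.
Δφ = 53.02 − 2.90 = 50.12°.
a = sin²(Δφ/2) + cos φ₁ · cos φ₂ · sin²(Δλ/2) = 0.730739.
c = 2·atan2(√a, √(1−a)) = 2.05046 rad → d = 6371·c ≈ 13063.46 km.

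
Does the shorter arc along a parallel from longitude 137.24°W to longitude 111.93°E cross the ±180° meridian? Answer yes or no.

Yes

Naïve |111.93 − -137.24| = 249.17° > 180°, so the shorter arc goes the other way round — across 180°.
Signed shortest Δλ = ((111.93 − -137.24 + 180) mod 360) − 180 = -110.83°.
Going west by 110.83° from -137.24° passes through 180° before reaching +111.93°.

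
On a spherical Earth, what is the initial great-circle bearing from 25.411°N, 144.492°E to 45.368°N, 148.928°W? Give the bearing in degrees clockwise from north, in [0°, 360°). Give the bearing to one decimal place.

51.0°

Δλ = -148.928 − 144.492 = -293.420°; wrapped into (−180°, 180°]: 66.580°.
θ = atan2( sin Δλ · cos φ₂ , cos φ₁ · sin φ₂ − sin φ₁ · cos φ₂ · cos Δλ )
  = atan2(0.64467, 0.52296) = 50.951° → normalised to [0°, 360°): 50.951°.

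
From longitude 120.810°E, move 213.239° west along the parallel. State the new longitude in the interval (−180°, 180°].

92.429°W

Start at +120.810°; shift −213.239° → -92.429°.
-92.429° already lies in (−180°, 180°].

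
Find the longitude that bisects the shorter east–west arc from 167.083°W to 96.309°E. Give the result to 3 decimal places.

Signed shortest Δλ from -167.083° to +96.309° is -96.608°.
Midpoint longitude = -167.083° + (-96.608°)/2 = -167.083° − 48.304° = -215.387°.
Normalise into (−180°, 180°]: +144.613°.
(The naïve average (-167.083 + +96.309)/2 = -35.387° is on the wrong side of the globe.)

144.613°E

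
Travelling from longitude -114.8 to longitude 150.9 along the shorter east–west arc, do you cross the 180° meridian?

Naïve |150.9 − -114.8| = 265.7° > 180°, so the shorter arc goes the other way round — across 180°.
Signed shortest Δλ = ((150.9 − -114.8 + 180) mod 360) − 180 = -94.3°.
Going west by 94.3° from -114.8° passes through 180° before reaching +150.9°.

Yes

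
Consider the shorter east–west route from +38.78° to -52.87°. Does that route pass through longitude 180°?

No

Signed shortest Δλ = ((-52.87 − 38.78 + 180) mod 360) − 180 = -91.65°.
Going west by 91.65° from +38.78° reaches -52.87° without touching 180°.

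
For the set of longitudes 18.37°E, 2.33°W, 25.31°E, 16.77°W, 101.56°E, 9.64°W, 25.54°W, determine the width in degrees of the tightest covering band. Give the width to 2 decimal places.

127.10°

Sort the longitudes: -25.54°, -16.77°, -9.64°, -2.33°, +18.37°, +25.31°, +101.56°.
Eastward gaps between consecutive values (wrapping around): 8.77°, 7.13°, 7.31°, 20.70°, 6.94°, 76.25°, 232.90°.
Largest gap = 232.90° ⇒ minimal covering band is its complement: 360° − 232.90° = 127.10°.
Band runs from -25.54° eastward to +101.56°.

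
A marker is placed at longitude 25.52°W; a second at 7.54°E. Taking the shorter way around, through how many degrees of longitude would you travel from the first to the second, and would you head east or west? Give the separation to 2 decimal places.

Raw difference: 7.54 − -25.52 = 33.06°.
Normalise into (−180°, 180°]: 33.06° stays 33.06°.
Positive ⇒ the second point lies to the east; separation 33.06°.

33.06° east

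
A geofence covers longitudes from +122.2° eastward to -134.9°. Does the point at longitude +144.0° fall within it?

Band width going east from +122.2° to -134.9°: ((-134.9 − 122.2) mod 360) = 102.9°.
Offset of +144.0° east of the west edge: ((144.0 − 122.2) mod 360) = 21.8°.
21.8° ≤ 102.9° ⇒ inside.

Yes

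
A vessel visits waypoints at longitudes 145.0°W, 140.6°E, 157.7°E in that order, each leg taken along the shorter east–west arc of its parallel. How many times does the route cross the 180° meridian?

1

Leg 1: -145.0° → +140.6°, shortest Δλ = -74.4° (west) — crosses 180°.
Leg 2: +140.6° → +157.7°, shortest Δλ = 17.1° (east) — does not cross 180°.
Total crossings: 1.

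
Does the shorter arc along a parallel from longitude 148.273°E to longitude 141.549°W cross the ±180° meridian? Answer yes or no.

Naïve |-141.549 − 148.273| = 289.822° > 180°, so the shorter arc goes the other way round — across 180°.
Signed shortest Δλ = ((-141.549 − 148.273 + 180) mod 360) − 180 = 70.178°.
Going east by 70.178° from +148.273° passes through 180° before reaching -141.549°.

Yes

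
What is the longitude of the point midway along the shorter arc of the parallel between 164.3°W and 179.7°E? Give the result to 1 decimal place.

172.3°W

Signed shortest Δλ from -164.3° to +179.7° is -16.0°.
Midpoint longitude = -164.3° + (-16.0°)/2 = -164.3° − 8.0° = -172.3°.
(The naïve average (-164.3 + +179.7)/2 = 7.7° is on the wrong side of the globe.)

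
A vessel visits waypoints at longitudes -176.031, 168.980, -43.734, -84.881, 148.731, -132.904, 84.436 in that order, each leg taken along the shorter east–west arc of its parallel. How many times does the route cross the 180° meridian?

5

Leg 1: -176.031° → +168.980°, shortest Δλ = -14.989° (west) — crosses 180°.
Leg 2: +168.980° → -43.734°, shortest Δλ = 147.286° (east) — crosses 180°.
Leg 3: -43.734° → -84.881°, shortest Δλ = -41.147° (west) — does not cross 180°.
Leg 4: -84.881° → +148.731°, shortest Δλ = -126.388° (west) — crosses 180°.
Leg 5: +148.731° → -132.904°, shortest Δλ = 78.365° (east) — crosses 180°.
Leg 6: -132.904° → +84.436°, shortest Δλ = -142.66° (west) — crosses 180°.
Total crossings: 5.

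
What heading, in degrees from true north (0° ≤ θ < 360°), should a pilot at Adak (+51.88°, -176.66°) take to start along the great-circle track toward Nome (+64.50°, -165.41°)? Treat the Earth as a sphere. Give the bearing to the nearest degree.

20°

Δλ = -165.41 − -176.66 = 11.25°.
θ = atan2( sin Δλ · cos φ₂ , cos φ₁ · sin φ₂ − sin φ₁ · cos φ₂ · cos Δλ )
  = atan2(0.08399, 0.22499) = 20.470° → normalised to [0°, 360°): 20.470°.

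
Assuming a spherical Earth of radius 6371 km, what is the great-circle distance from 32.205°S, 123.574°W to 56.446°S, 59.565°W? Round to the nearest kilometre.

Δλ = -59.565 − -123.574 = 64.009°.
Δφ = -56.446 − -32.205 = -24.241°.
a = sin²(Δφ/2) + cos φ₁ · cos φ₂ · sin²(Δλ/2) = 0.175452.
c = 2·atan2(√a, √(1−a)) = 0.86440 rad → d = 6371·c ≈ 5507.10 km.

5507 km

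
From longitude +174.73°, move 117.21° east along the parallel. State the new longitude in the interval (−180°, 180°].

Start at +174.73°; shift +117.21° → +291.94°.
+291.94° lies outside (−180°, 180°]; subtract 360° → -68.06°.

-68.06°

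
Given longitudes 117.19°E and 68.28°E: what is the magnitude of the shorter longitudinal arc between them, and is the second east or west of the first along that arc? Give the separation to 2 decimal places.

48.91° west

Raw difference: 68.28 − 117.19 = -48.91°.
Normalise into (−180°, 180°]: -48.91° stays -48.91°.
Negative ⇒ the second point lies to the west; separation 48.91°.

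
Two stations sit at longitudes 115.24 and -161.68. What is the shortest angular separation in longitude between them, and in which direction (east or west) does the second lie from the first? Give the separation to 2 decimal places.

83.08° east

Raw difference: -161.68 − 115.24 = -276.92°.
Normalise into (−180°, 180°]: -276.92° + 360° = 83.08°.
Positive ⇒ the second point lies to the east; separation 83.08°.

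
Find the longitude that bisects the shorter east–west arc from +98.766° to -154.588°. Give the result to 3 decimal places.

Signed shortest Δλ from +98.766° to -154.588° is +106.646°.
Midpoint longitude = +98.766° + (+106.646°)/2 = +98.766° + 53.323° = +152.089°.
(The naïve average (+98.766 + -154.588)/2 = -27.911° is on the wrong side of the globe.)

+152.089°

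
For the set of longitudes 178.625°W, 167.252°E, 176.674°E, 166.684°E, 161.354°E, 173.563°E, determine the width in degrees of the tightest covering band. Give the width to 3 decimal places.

Sort the longitudes: -178.625°, +161.354°, +166.684°, +167.252°, +173.563°, +176.674°.
Eastward gaps between consecutive values (wrapping around): 339.979°, 5.330°, 0.568°, 6.311°, 3.111°, 4.701°.
Largest gap = 339.979° ⇒ minimal covering band is its complement: 360° − 339.979° = 20.021°.
Band runs from +161.354° eastward to -178.625°, crossing the antimeridian.

20.021°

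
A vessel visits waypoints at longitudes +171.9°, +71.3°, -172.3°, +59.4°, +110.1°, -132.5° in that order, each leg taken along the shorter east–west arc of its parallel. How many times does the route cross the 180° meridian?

3

Leg 1: +171.9° → +71.3°, shortest Δλ = -100.6° (west) — does not cross 180°.
Leg 2: +71.3° → -172.3°, shortest Δλ = 116.4° (east) — crosses 180°.
Leg 3: -172.3° → +59.4°, shortest Δλ = -128.3° (west) — crosses 180°.
Leg 4: +59.4° → +110.1°, shortest Δλ = 50.7° (east) — does not cross 180°.
Leg 5: +110.1° → -132.5°, shortest Δλ = 117.4° (east) — crosses 180°.
Total crossings: 3.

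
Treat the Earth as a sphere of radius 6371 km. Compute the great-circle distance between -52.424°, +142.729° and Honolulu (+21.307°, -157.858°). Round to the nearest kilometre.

10000 km

Δλ = -157.858 − 142.729 = -300.587°; wrapped into (−180°, 180°]: 59.413°.
Δφ = 21.307 − -52.424 = 73.731°.
a = sin²(Δφ/2) + cos φ₁ · cos φ₂ · sin²(Δλ/2) = 0.499446.
c = 2·atan2(√a, √(1−a)) = 1.56969 rad → d = 6371·c ≈ 10000.49 km.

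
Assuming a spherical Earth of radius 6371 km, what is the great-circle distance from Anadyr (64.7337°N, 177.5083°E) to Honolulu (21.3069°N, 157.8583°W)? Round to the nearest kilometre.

Δλ = -157.8583 − 177.5083 = -335.3666°; wrapped into (−180°, 180°]: 24.6334°.
Δφ = 21.3069 − 64.7337 = -43.4268°.
a = sin²(Δφ/2) + cos φ₁ · cos φ₂ · sin²(Δλ/2) = 0.154968.
c = 2·atan2(√a, √(1−a)) = 0.80922 rad → d = 6371·c ≈ 5155.53 km.

5156 km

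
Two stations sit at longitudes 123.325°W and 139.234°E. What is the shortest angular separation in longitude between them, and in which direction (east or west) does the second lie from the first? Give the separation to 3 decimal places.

97.441° west

Raw difference: 139.234 − -123.325 = 262.559°.
Normalise into (−180°, 180°]: 262.559° − 360° = -97.441°.
Negative ⇒ the second point lies to the west; separation 97.441°.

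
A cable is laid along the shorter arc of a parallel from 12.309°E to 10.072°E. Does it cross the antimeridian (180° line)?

No

Signed shortest Δλ = ((10.072 − 12.309 + 180) mod 360) − 180 = -2.237°.
Going west by 2.237° from +12.309° reaches +10.072° without touching 180°.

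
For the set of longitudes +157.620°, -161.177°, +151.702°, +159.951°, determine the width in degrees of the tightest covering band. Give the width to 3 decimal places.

Sort the longitudes: -161.177°, +151.702°, +157.620°, +159.951°.
Eastward gaps between consecutive values (wrapping around): 312.879°, 5.918°, 2.331°, 38.872°.
Largest gap = 312.879° ⇒ minimal covering band is its complement: 360° − 312.879° = 47.121°.
Band runs from +151.702° eastward to -161.177°, crossing the antimeridian.

47.121°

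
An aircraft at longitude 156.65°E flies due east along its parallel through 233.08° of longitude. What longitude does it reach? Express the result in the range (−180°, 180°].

Start at +156.65°; shift +233.08° → +389.73°.
+389.73° lies outside (−180°, 180°]; subtract 360° → +29.73°.

29.73°E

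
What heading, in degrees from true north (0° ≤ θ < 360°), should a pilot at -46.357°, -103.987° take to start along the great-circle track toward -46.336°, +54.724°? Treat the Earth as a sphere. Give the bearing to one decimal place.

Δλ = 54.724 − -103.987 = 158.711°.
θ = atan2( sin Δλ · cos φ₂ , cos φ₁ · sin φ₂ − sin φ₁ · cos φ₂ · cos Δλ )
  = atan2(0.25068, -0.96480) = 165.435° → normalised to [0°, 360°): 165.435°.

165.4°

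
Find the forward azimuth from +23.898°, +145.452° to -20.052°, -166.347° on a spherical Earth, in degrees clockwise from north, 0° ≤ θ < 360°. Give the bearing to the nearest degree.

Δλ = -166.347 − 145.452 = -311.799°; wrapped into (−180°, 180°]: 48.201°.
θ = atan2( sin Δλ · cos φ₂ , cos φ₁ · sin φ₂ − sin φ₁ · cos φ₂ · cos Δλ )
  = atan2(0.70030, -0.56712) = 129.002° → normalised to [0°, 360°): 129.002°.

129°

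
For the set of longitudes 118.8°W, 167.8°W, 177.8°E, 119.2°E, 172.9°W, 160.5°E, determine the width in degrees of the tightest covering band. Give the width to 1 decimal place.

122.0°

Sort the longitudes: -172.9°, -167.8°, -118.8°, +119.2°, +160.5°, +177.8°.
Eastward gaps between consecutive values (wrapping around): 5.1°, 49.0°, 238.0°, 41.3°, 17.3°, 9.3°.
Largest gap = 238.0° ⇒ minimal covering band is its complement: 360° − 238.0° = 122.0°.
Band runs from +119.2° eastward to -118.8°, crossing the antimeridian.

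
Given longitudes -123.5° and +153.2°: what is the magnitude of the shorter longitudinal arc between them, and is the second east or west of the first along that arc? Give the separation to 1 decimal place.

Raw difference: 153.2 − -123.5 = 276.7°.
Normalise into (−180°, 180°]: 276.7° − 360° = -83.3°.
Negative ⇒ the second point lies to the west; separation 83.3°.

83.3° west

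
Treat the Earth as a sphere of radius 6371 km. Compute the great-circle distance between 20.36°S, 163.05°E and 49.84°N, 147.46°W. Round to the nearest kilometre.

Δλ = -147.46 − 163.05 = -310.51°; wrapped into (−180°, 180°]: 49.49°.
Δφ = 49.84 − -20.36 = 70.20°.
a = sin²(Δφ/2) + cos φ₁ · cos φ₂ · sin²(Δλ/2) = 0.436569.
c = 2·atan2(√a, √(1−a)) = 1.44359 rad → d = 6371·c ≈ 9197.12 km.

9197 km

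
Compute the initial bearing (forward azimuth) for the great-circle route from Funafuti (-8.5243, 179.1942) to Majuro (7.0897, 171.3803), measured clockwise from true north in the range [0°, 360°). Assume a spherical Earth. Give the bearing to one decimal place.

Δλ = 171.3803 − 179.1942 = -7.8139°.
θ = atan2( sin Δλ · cos φ₂ , cos φ₁ · sin φ₂ − sin φ₁ · cos φ₂ · cos Δλ )
  = atan2(-0.13492, 0.26779) = -26.740° → normalised to [0°, 360°): 333.260°.

333.3°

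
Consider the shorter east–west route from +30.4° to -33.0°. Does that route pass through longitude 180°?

No

Signed shortest Δλ = ((-33.0 − 30.4 + 180) mod 360) − 180 = -63.4°.
Going west by 63.4° from +30.4° reaches -33.0° without touching 180°.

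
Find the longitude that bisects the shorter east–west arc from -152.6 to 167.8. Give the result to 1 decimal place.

-172.4°

Signed shortest Δλ from -152.6° to +167.8° is -39.6°.
Midpoint longitude = -152.6° + (-39.6°)/2 = -152.6° − 19.8° = -172.4°.
(The naïve average (-152.6 + +167.8)/2 = 7.6° is on the wrong side of the globe.)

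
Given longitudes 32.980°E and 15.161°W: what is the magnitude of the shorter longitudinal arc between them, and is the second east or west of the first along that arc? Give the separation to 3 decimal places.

Raw difference: -15.161 − 32.980 = -48.141°.
Normalise into (−180°, 180°]: -48.141° stays -48.141°.
Negative ⇒ the second point lies to the west; separation 48.141°.

48.141° west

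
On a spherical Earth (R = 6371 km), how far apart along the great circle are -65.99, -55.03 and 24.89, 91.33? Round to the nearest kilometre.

14874 km

Δλ = 91.33 − -55.03 = 146.36°.
Δφ = 24.89 − -65.99 = 90.88°.
a = sin²(Δφ/2) + cos φ₁ · cos φ₂ · sin²(Δλ/2) = 0.845876.
c = 2·atan2(√a, √(1−a)) = 2.33471 rad → d = 6371·c ≈ 14874.42 km.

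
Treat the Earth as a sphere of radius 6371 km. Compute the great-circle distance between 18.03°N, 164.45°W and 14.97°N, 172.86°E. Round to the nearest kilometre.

2441 km

Δλ = 172.86 − -164.45 = 337.31°; wrapped into (−180°, 180°]: -22.69°.
Δφ = 14.97 − 18.03 = -3.06°.
a = sin²(Δφ/2) + cos φ₁ · cos φ₂ · sin²(Δλ/2) = 0.036261.
c = 2·atan2(√a, √(1−a)) = 0.38319 rad → d = 6371·c ≈ 2441.28 km.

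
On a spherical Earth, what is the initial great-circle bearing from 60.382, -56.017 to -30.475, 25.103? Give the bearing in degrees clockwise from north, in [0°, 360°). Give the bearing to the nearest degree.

113°

Δλ = 25.103 − -56.017 = 81.120°.
θ = atan2( sin Δλ · cos φ₂ , cos φ₁ · sin φ₂ − sin φ₁ · cos φ₂ · cos Δλ )
  = atan2(0.85152, -0.36630) = 113.276° → normalised to [0°, 360°): 113.276°.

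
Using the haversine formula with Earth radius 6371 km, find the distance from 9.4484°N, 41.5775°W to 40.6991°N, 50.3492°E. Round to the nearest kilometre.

9485 km

Δλ = 50.3492 − -41.5775 = 91.9267°.
Δφ = 40.6991 − 9.4484 = 31.2507°.
a = sin²(Δφ/2) + cos φ₁ · cos φ₂ · sin²(Δλ/2) = 0.459049.
c = 2·atan2(√a, √(1−a)) = 1.48880 rad → d = 6371·c ≈ 9485.16 km.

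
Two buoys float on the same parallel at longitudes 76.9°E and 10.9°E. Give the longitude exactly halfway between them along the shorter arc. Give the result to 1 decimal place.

43.9°E

Signed shortest Δλ from +76.9° to +10.9° is -66.0°.
Midpoint longitude = +76.9° + (-66.0°)/2 = +76.9° − 33.0° = +43.9°.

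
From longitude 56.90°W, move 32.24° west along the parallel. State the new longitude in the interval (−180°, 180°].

89.14°W

Start at -56.90°; shift −32.24° → -89.14°.
-89.14° already lies in (−180°, 180°].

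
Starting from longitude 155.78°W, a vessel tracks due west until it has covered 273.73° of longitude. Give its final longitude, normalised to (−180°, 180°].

69.51°W

Start at -155.78°; shift −273.73° → -429.51°.
-429.51° lies outside (−180°, 180°]; add 360° → -69.51°.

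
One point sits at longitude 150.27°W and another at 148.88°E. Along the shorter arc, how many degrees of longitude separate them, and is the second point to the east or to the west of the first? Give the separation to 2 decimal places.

60.85° west

Raw difference: 148.88 − -150.27 = 299.15°.
Normalise into (−180°, 180°]: 299.15° − 360° = -60.85°.
Negative ⇒ the second point lies to the west; separation 60.85°.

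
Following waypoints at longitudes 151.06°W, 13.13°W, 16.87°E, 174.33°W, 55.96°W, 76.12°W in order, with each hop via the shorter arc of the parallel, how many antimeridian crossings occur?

Leg 1: -151.06° → -13.13°, shortest Δλ = 137.93° (east) — does not cross 180°.
Leg 2: -13.13° → +16.87°, shortest Δλ = 30.0° (east) — does not cross 180°.
Leg 3: +16.87° → -174.33°, shortest Δλ = 168.8° (east) — crosses 180°.
Leg 4: -174.33° → -55.96°, shortest Δλ = 118.37° (east) — does not cross 180°.
Leg 5: -55.96° → -76.12°, shortest Δλ = -20.16° (west) — does not cross 180°.
Total crossings: 1.

1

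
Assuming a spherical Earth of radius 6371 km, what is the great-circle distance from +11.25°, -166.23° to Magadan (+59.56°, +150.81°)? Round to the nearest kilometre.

6435 km

Δλ = 150.81 − -166.23 = 317.04°; wrapped into (−180°, 180°]: -42.96°.
Δφ = 59.56 − 11.25 = 48.31°.
a = sin²(Δφ/2) + cos φ₁ · cos φ₂ · sin²(Δλ/2) = 0.234077.
c = 2·atan2(√a, √(1−a)) = 1.01002 rad → d = 6371·c ≈ 6434.82 km.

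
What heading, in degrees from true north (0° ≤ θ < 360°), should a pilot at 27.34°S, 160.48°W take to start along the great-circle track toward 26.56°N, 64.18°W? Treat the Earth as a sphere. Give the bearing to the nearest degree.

68°

Δλ = -64.18 − -160.48 = 96.30°.
θ = atan2( sin Δλ · cos φ₂ , cos φ₁ · sin φ₂ − sin φ₁ · cos φ₂ · cos Δλ )
  = atan2(0.88906, 0.35211) = 68.394° → normalised to [0°, 360°): 68.394°.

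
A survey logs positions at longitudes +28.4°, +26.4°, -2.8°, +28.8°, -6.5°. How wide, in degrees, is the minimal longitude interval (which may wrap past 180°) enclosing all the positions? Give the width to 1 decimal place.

35.3°

Sort the longitudes: -6.5°, -2.8°, +26.4°, +28.4°, +28.8°.
Eastward gaps between consecutive values (wrapping around): 3.7°, 29.2°, 2.0°, 0.4°, 324.7°.
Largest gap = 324.7° ⇒ minimal covering band is its complement: 360° − 324.7° = 35.3°.
Band runs from -6.5° eastward to +28.8°.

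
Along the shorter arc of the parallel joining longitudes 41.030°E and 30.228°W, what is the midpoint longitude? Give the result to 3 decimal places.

Signed shortest Δλ from +41.030° to -30.228° is -71.258°.
Midpoint longitude = +41.030° + (-71.258°)/2 = +41.030° − 35.629° = +5.401°.

5.401°E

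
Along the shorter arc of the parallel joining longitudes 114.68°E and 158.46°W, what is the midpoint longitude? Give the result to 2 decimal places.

158.11°E

Signed shortest Δλ from +114.68° to -158.46° is +86.86°.
Midpoint longitude = +114.68° + (+86.86°)/2 = +114.68° + 43.43° = +158.11°.
(The naïve average (+114.68 + -158.46)/2 = -21.89° is on the wrong side of the globe.)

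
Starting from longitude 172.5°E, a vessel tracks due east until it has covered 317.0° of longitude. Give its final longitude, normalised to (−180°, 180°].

Start at +172.5°; shift +317.0° → +489.5°.
+489.5° lies outside (−180°, 180°]; subtract 360° → +129.5°.

129.5°E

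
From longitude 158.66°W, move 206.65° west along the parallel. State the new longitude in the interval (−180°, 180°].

Start at -158.66°; shift −206.65° → -365.31°.
-365.31° lies outside (−180°, 180°]; add 360° → -5.31°.

5.31°W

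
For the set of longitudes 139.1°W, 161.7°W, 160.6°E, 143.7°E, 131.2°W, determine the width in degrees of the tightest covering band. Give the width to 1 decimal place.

85.1°

Sort the longitudes: -161.7°, -139.1°, -131.2°, +143.7°, +160.6°.
Eastward gaps between consecutive values (wrapping around): 22.6°, 7.9°, 274.9°, 16.9°, 37.7°.
Largest gap = 274.9° ⇒ minimal covering band is its complement: 360° − 274.9° = 85.1°.
Band runs from +143.7° eastward to -131.2°, crossing the antimeridian.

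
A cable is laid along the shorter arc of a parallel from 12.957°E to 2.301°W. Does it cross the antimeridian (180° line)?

No

Signed shortest Δλ = ((-2.301 − 12.957 + 180) mod 360) − 180 = -15.258°.
Going west by 15.258° from +12.957° reaches -2.301° without touching 180°.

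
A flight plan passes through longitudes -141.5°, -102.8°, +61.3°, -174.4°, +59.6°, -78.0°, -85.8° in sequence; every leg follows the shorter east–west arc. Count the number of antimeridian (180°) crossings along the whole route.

Leg 1: -141.5° → -102.8°, shortest Δλ = 38.7° (east) — does not cross 180°.
Leg 2: -102.8° → +61.3°, shortest Δλ = 164.1° (east) — does not cross 180°.
Leg 3: +61.3° → -174.4°, shortest Δλ = 124.3° (east) — crosses 180°.
Leg 4: -174.4° → +59.6°, shortest Δλ = -126.0° (west) — crosses 180°.
Leg 5: +59.6° → -78.0°, shortest Δλ = -137.6° (west) — does not cross 180°.
Leg 6: -78.0° → -85.8°, shortest Δλ = -7.8° (west) — does not cross 180°.
Total crossings: 2.

2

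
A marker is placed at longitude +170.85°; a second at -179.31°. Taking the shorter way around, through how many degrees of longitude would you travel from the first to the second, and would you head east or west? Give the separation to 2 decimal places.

9.84° east

Raw difference: -179.31 − 170.85 = -350.16°.
Normalise into (−180°, 180°]: -350.16° + 360° = 9.84°.
Positive ⇒ the second point lies to the east; separation 9.84°.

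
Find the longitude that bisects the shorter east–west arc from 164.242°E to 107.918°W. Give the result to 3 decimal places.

151.838°W

Signed shortest Δλ from +164.242° to -107.918° is +87.840°.
Midpoint longitude = +164.242° + (+87.840°)/2 = +164.242° + 43.920° = +208.162°.
Normalise into (−180°, 180°]: -151.838°.
(The naïve average (+164.242 + -107.918)/2 = 28.162° is on the wrong side of the globe.)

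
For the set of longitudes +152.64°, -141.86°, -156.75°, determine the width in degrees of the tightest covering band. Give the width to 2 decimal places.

Sort the longitudes: -156.75°, -141.86°, +152.64°.
Eastward gaps between consecutive values (wrapping around): 14.89°, 294.50°, 50.61°.
Largest gap = 294.50° ⇒ minimal covering band is its complement: 360° − 294.50° = 65.50°.
Band runs from +152.64° eastward to -141.86°, crossing the antimeridian.

65.50°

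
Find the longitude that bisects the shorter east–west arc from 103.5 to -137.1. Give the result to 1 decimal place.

+163.2°

Signed shortest Δλ from +103.5° to -137.1° is +119.4°.
Midpoint longitude = +103.5° + (+119.4°)/2 = +103.5° + 59.7° = +163.2°.
(The naïve average (+103.5 + -137.1)/2 = -16.8° is on the wrong side of the globe.)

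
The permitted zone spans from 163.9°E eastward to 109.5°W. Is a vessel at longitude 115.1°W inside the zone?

Yes

Band width going east from +163.9° to -109.5°: ((-109.5 − 163.9) mod 360) = 86.6°.
Offset of -115.1° east of the west edge: ((-115.1 − 163.9) mod 360) = 81.0°.
81.0° ≤ 86.6° ⇒ inside.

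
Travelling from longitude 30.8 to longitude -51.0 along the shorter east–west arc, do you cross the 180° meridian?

Signed shortest Δλ = ((-51.0 − 30.8 + 180) mod 360) − 180 = -81.8°.
Going west by 81.8° from +30.8° reaches -51.0° without touching 180°.

No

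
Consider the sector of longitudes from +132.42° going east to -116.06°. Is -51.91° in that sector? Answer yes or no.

No

Band width going east from +132.42° to -116.06°: ((-116.06 − 132.42) mod 360) = 111.52°.
Offset of -51.91° east of the west edge: ((-51.91 − 132.42) mod 360) = 175.67°.
175.67° > 111.52° ⇒ outside.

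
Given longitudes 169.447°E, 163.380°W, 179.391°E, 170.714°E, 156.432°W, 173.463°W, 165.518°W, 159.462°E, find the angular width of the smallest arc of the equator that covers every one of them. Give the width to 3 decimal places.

Sort the longitudes: -173.463°, -165.518°, -163.380°, -156.432°, +159.462°, +169.447°, +170.714°, +179.391°.
Eastward gaps between consecutive values (wrapping around): 7.945°, 2.138°, 6.948°, 315.894°, 9.985°, 1.267°, 8.677°, 7.146°.
Largest gap = 315.894° ⇒ minimal covering band is its complement: 360° − 315.894° = 44.106°.
Band runs from +159.462° eastward to -156.432°, crossing the antimeridian.

44.106°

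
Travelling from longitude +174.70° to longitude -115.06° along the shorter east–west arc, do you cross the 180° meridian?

Yes

Naïve |-115.06 − 174.70| = 289.76° > 180°, so the shorter arc goes the other way round — across 180°.
Signed shortest Δλ = ((-115.06 − 174.70 + 180) mod 360) − 180 = 70.24°.
Going east by 70.24° from +174.70° passes through 180° before reaching -115.06°.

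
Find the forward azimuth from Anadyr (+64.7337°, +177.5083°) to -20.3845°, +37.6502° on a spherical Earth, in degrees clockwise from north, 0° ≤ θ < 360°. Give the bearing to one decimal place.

Δλ = 37.6502 − 177.5083 = -139.8581°.
θ = atan2( sin Δλ · cos φ₂ , cos φ₁ · sin φ₂ − sin φ₁ · cos φ₂ · cos Δλ )
  = atan2(-0.60431, 0.49935) = -50.432° → normalised to [0°, 360°): 309.568°.

309.6°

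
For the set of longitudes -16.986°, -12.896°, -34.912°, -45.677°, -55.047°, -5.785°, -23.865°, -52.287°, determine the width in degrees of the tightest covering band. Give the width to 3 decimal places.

49.262°

Sort the longitudes: -55.047°, -52.287°, -45.677°, -34.912°, -23.865°, -16.986°, -12.896°, -5.785°.
Eastward gaps between consecutive values (wrapping around): 2.760°, 6.610°, 10.765°, 11.047°, 6.879°, 4.090°, 7.111°, 310.738°.
Largest gap = 310.738° ⇒ minimal covering band is its complement: 360° − 310.738° = 49.262°.
Band runs from -55.047° eastward to -5.785°.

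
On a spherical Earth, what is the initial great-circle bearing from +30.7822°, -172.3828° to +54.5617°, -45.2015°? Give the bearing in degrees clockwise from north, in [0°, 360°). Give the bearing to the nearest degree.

28°

Δλ = -45.2015 − -172.3828 = 127.1813°.
θ = atan2( sin Δλ · cos φ₂ , cos φ₁ · sin φ₂ − sin φ₁ · cos φ₂ · cos Δλ )
  = atan2(0.46196, 0.87929) = 27.717° → normalised to [0°, 360°): 27.717°.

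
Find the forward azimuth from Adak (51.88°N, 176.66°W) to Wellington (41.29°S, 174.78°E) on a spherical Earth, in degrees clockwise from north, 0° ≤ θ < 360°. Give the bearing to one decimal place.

186.4°

Δλ = 174.78 − -176.66 = 351.44°; wrapped into (−180°, 180°]: -8.56°.
θ = atan2( sin Δλ · cos φ₂ , cos φ₁ · sin φ₂ − sin φ₁ · cos φ₂ · cos Δλ )
  = atan2(-0.11184, -0.99189) = -173.567° → normalised to [0°, 360°): 186.433°.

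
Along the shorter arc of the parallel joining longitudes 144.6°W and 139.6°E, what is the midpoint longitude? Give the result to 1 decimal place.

Signed shortest Δλ from -144.6° to +139.6° is -75.8°.
Midpoint longitude = -144.6° + (-75.8°)/2 = -144.6° − 37.9° = -182.5°.
Normalise into (−180°, 180°]: +177.5°.
(The naïve average (-144.6 + +139.6)/2 = -2.5° is on the wrong side of the globe.)

177.5°E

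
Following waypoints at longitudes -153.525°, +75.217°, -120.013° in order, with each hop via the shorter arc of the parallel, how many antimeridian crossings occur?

2

Leg 1: -153.525° → +75.217°, shortest Δλ = -131.258° (west) — crosses 180°.
Leg 2: +75.217° → -120.013°, shortest Δλ = 164.77° (east) — crosses 180°.
Total crossings: 2.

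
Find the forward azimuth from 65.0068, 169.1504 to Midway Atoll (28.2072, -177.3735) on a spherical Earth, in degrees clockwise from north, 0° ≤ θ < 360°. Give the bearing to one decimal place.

160.4°

Δλ = -177.3735 − 169.1504 = -346.5239°; wrapped into (−180°, 180°]: 13.4761°.
θ = atan2( sin Δλ · cos φ₂ , cos φ₁ · sin φ₂ − sin φ₁ · cos φ₂ · cos Δλ )
  = atan2(0.20536, -0.57703) = 160.409° → normalised to [0°, 360°): 160.409°.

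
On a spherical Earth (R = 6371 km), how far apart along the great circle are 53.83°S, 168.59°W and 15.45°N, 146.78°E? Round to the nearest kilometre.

8791 km

Δλ = 146.78 − -168.59 = 315.37°; wrapped into (−180°, 180°]: -44.63°.
Δφ = 15.45 − -53.83 = 69.28°.
a = sin²(Δφ/2) + cos φ₁ · cos φ₂ · sin²(Δλ/2) = 0.405112.
c = 2·atan2(√a, √(1−a)) = 1.37986 rad → d = 6371·c ≈ 8791.10 km.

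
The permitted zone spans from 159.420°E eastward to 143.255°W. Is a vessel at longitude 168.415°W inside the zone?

Band width going east from +159.420° to -143.255°: ((-143.255 − 159.420) mod 360) = 57.325°.
Offset of -168.415° east of the west edge: ((-168.415 − 159.420) mod 360) = 32.165°.
32.165° ≤ 57.325° ⇒ inside.

Yes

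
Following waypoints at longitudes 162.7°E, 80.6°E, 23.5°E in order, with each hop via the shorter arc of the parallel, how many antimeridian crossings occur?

0

Leg 1: +162.7° → +80.6°, shortest Δλ = -82.1° (west) — does not cross 180°.
Leg 2: +80.6° → +23.5°, shortest Δλ = -57.1° (west) — does not cross 180°.
Total crossings: 0.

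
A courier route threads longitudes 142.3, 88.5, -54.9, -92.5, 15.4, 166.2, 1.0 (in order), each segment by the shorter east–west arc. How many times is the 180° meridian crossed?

0

Leg 1: +142.3° → +88.5°, shortest Δλ = -53.8° (west) — does not cross 180°.
Leg 2: +88.5° → -54.9°, shortest Δλ = -143.4° (west) — does not cross 180°.
Leg 3: -54.9° → -92.5°, shortest Δλ = -37.6° (west) — does not cross 180°.
Leg 4: -92.5° → +15.4°, shortest Δλ = 107.9° (east) — does not cross 180°.
Leg 5: +15.4° → +166.2°, shortest Δλ = 150.8° (east) — does not cross 180°.
Leg 6: +166.2° → +1.0°, shortest Δλ = -165.2° (west) — does not cross 180°.
Total crossings: 0.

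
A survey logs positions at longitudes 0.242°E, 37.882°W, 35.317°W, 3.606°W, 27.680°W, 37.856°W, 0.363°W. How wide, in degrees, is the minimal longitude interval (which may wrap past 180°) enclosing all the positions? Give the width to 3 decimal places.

38.124°

Sort the longitudes: -37.882°, -37.856°, -35.317°, -27.680°, -3.606°, -0.363°, +0.242°.
Eastward gaps between consecutive values (wrapping around): 0.026°, 2.539°, 7.637°, 24.074°, 3.243°, 0.605°, 321.876°.
Largest gap = 321.876° ⇒ minimal covering band is its complement: 360° − 321.876° = 38.124°.
Band runs from -37.882° eastward to +0.242°.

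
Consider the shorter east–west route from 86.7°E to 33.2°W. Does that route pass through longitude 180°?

No

Signed shortest Δλ = ((-33.2 − 86.7 + 180) mod 360) − 180 = -119.9°.
Going west by 119.9° from +86.7° reaches -33.2° without touching 180°.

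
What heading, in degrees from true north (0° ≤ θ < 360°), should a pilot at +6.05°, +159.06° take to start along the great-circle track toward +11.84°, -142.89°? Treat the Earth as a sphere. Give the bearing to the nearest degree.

Δλ = -142.89 − 159.06 = -301.95°; wrapped into (−180°, 180°]: 58.05°.
θ = atan2( sin Δλ · cos φ₂ , cos φ₁ · sin φ₂ − sin φ₁ · cos φ₂ · cos Δλ )
  = atan2(0.83046, 0.14945) = 79.798° → normalised to [0°, 360°): 79.798°.

80°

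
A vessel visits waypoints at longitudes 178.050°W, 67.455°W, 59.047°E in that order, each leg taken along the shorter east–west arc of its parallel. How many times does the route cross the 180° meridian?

Leg 1: -178.050° → -67.455°, shortest Δλ = 110.595° (east) — does not cross 180°.
Leg 2: -67.455° → +59.047°, shortest Δλ = 126.502° (east) — does not cross 180°.
Total crossings: 0.

0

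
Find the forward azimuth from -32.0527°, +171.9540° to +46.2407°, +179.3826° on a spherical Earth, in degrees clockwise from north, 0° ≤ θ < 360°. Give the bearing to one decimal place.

5.2°

Δλ = 179.3826 − 171.9540 = 7.4286°.
θ = atan2( sin Δλ · cos φ₂ , cos φ₁ · sin φ₂ − sin φ₁ · cos φ₂ · cos Δλ )
  = atan2(0.08942, 0.97612) = 5.234° → normalised to [0°, 360°): 5.234°.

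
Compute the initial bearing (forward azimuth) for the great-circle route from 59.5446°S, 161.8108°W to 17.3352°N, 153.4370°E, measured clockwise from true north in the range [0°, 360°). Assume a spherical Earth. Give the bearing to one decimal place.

Δλ = 153.4370 − -161.8108 = 315.2478°; wrapped into (−180°, 180°]: -44.7522°.
θ = atan2( sin Δλ · cos φ₂ , cos φ₁ · sin φ₂ − sin φ₁ · cos φ₂ · cos Δλ )
  = atan2(-0.67206, 0.73539) = -42.424° → normalised to [0°, 360°): 317.576°.

317.6°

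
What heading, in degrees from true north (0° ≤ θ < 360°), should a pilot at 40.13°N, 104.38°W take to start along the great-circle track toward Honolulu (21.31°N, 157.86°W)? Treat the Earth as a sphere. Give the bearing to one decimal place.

Δλ = -157.86 − -104.38 = -53.48°.
θ = atan2( sin Δλ · cos φ₂ , cos φ₁ · sin φ₂ − sin φ₁ · cos φ₂ · cos Δλ )
  = atan2(-0.74870, -0.07947) = -96.059° → normalised to [0°, 360°): 263.941°.

263.9°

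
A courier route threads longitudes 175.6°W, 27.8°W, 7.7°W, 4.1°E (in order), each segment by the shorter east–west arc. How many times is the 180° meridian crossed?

0

Leg 1: -175.6° → -27.8°, shortest Δλ = 147.8° (east) — does not cross 180°.
Leg 2: -27.8° → -7.7°, shortest Δλ = 20.1° (east) — does not cross 180°.
Leg 3: -7.7° → +4.1°, shortest Δλ = 11.8° (east) — does not cross 180°.
Total crossings: 0.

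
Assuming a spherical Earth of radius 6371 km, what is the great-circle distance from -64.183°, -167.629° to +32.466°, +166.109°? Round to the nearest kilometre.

Δλ = 166.109 − -167.629 = 333.738°; wrapped into (−180°, 180°]: -26.262°.
Δφ = 32.466 − -64.183 = 96.649°.
a = sin²(Δφ/2) + cos φ₁ · cos φ₂ · sin²(Δλ/2) = 0.576857.
c = 2·atan2(√a, √(1−a)) = 1.72512 rad → d = 6371·c ≈ 10990.75 km.

10991 km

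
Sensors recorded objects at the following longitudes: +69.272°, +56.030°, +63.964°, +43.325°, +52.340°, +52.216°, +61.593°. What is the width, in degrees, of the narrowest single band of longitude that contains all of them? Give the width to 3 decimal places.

25.947°

Sort the longitudes: +43.325°, +52.216°, +52.340°, +56.030°, +61.593°, +63.964°, +69.272°.
Eastward gaps between consecutive values (wrapping around): 8.891°, 0.124°, 3.690°, 5.563°, 2.371°, 5.308°, 334.053°.
Largest gap = 334.053° ⇒ minimal covering band is its complement: 360° − 334.053° = 25.947°.
Band runs from +43.325° eastward to +69.272°.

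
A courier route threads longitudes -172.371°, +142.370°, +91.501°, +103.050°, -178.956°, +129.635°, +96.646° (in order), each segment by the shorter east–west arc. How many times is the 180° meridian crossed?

Leg 1: -172.371° → +142.370°, shortest Δλ = -45.259° (west) — crosses 180°.
Leg 2: +142.370° → +91.501°, shortest Δλ = -50.869° (west) — does not cross 180°.
Leg 3: +91.501° → +103.050°, shortest Δλ = 11.549° (east) — does not cross 180°.
Leg 4: +103.050° → -178.956°, shortest Δλ = 77.994° (east) — crosses 180°.
Leg 5: -178.956° → +129.635°, shortest Δλ = -51.409° (west) — crosses 180°.
Leg 6: +129.635° → +96.646°, shortest Δλ = -32.989° (west) — does not cross 180°.
Total crossings: 3.

3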